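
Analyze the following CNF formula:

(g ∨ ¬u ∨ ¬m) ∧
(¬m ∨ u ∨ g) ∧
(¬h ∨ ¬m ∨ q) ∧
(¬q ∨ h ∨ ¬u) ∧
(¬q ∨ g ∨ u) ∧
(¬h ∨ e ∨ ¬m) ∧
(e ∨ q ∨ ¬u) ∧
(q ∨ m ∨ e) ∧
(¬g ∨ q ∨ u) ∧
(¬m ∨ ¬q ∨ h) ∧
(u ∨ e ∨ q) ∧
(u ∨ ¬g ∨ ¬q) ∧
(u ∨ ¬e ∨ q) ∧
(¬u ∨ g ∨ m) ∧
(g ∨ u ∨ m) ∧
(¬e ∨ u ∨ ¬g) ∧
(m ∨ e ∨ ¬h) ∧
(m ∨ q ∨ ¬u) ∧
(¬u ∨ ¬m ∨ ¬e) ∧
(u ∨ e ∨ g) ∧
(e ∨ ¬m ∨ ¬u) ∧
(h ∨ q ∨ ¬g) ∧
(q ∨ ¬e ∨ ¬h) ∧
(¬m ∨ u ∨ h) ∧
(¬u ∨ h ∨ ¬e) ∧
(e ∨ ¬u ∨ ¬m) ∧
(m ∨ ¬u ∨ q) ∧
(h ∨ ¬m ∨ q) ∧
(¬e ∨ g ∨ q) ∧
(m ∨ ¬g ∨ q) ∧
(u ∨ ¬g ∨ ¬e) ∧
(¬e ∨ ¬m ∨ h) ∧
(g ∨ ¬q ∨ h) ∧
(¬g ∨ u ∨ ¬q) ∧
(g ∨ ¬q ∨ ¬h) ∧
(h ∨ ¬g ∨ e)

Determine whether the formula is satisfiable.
Yes

Yes, the formula is satisfiable.

One satisfying assignment is: m=False, u=True, g=True, h=True, e=True, q=True

Verification: With this assignment, all 36 clauses evaluate to true.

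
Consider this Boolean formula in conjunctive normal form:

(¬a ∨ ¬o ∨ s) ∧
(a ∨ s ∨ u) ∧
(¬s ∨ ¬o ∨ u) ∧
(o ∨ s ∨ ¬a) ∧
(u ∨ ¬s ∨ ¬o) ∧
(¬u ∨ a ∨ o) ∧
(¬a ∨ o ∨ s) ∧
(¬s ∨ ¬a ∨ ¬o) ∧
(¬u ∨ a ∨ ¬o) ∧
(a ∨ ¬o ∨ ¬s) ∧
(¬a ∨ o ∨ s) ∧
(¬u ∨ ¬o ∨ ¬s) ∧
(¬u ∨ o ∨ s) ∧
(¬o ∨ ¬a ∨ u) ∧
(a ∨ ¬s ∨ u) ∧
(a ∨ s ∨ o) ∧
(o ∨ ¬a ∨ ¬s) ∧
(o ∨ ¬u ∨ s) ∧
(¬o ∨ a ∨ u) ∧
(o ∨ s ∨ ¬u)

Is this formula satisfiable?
No

No, the formula is not satisfiable.

No assignment of truth values to the variables can make all 20 clauses true simultaneously.

The formula is UNSAT (unsatisfiable).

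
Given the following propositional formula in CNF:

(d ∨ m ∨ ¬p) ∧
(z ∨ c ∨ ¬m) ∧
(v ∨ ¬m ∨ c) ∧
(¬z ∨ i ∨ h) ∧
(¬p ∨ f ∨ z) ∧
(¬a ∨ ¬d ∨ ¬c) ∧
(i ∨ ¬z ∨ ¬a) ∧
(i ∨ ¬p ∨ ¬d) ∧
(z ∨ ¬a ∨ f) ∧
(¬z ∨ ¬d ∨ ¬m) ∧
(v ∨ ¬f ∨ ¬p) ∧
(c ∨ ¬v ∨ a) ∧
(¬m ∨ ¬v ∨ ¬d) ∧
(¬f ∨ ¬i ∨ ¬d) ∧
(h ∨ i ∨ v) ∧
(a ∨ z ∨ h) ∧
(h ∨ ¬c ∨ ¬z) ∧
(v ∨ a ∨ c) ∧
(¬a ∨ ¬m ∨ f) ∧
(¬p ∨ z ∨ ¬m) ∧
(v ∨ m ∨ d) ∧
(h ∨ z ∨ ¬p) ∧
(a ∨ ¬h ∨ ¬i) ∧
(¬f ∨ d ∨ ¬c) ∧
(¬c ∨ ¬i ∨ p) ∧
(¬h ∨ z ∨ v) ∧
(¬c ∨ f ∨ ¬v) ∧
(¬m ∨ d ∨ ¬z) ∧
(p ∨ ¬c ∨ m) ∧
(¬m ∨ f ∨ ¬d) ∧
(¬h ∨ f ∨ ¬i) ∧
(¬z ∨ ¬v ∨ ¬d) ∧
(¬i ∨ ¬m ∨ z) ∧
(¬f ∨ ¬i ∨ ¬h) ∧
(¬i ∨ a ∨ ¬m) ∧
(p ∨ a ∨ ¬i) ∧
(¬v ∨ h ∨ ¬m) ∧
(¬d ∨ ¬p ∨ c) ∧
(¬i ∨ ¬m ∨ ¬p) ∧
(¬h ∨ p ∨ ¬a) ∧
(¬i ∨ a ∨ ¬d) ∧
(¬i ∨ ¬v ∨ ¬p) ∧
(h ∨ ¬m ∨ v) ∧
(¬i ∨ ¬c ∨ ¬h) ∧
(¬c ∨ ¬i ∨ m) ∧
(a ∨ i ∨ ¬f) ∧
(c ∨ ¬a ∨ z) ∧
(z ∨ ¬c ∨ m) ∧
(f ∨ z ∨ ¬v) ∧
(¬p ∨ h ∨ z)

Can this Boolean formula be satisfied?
Yes

Yes, the formula is satisfiable.

One satisfying assignment is: p=False, a=True, z=True, c=False, i=True, v=True, d=False, h=False, m=False, f=False

Verification: With this assignment, all 50 clauses evaluate to true.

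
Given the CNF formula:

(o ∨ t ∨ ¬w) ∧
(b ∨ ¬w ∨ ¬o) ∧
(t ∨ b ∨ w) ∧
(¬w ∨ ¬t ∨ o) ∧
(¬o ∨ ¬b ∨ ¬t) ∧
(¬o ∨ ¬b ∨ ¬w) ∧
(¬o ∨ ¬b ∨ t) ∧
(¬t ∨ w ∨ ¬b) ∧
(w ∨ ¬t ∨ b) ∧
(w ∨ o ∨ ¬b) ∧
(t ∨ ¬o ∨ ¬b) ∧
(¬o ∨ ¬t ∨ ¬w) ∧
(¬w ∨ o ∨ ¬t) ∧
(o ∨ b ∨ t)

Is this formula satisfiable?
No

No, the formula is not satisfiable.

No assignment of truth values to the variables can make all 14 clauses true simultaneously.

The formula is UNSAT (unsatisfiable).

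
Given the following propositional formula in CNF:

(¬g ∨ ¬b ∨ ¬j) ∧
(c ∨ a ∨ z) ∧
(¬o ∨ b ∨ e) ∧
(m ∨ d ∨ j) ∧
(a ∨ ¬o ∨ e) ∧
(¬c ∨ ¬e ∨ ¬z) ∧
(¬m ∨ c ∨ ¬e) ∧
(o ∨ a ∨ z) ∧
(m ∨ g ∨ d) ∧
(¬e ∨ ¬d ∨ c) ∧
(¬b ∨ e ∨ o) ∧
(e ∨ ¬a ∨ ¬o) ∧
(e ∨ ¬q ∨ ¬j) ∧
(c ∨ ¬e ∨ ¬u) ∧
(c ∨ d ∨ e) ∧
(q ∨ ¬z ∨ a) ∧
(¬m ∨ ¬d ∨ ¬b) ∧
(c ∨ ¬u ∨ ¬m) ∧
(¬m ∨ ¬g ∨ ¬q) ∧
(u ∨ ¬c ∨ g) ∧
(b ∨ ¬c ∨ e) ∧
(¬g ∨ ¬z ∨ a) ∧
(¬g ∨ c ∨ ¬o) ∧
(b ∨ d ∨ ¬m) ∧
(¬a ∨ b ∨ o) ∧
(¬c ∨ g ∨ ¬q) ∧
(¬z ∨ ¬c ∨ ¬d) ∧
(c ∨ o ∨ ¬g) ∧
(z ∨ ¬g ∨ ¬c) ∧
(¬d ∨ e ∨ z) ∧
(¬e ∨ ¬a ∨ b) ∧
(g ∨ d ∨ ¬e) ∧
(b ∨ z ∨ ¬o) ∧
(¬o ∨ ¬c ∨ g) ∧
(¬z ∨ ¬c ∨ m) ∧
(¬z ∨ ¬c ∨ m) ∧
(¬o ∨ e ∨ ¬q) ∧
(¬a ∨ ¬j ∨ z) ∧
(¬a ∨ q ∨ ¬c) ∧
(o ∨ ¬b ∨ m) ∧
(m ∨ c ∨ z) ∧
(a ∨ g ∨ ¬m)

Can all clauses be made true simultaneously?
Yes

Yes, the formula is satisfiable.

One satisfying assignment is: c=False, b=False, q=True, e=False, g=False, j=False, d=True, m=False, o=False, a=False, u=True, z=True

Verification: With this assignment, all 42 clauses evaluate to true.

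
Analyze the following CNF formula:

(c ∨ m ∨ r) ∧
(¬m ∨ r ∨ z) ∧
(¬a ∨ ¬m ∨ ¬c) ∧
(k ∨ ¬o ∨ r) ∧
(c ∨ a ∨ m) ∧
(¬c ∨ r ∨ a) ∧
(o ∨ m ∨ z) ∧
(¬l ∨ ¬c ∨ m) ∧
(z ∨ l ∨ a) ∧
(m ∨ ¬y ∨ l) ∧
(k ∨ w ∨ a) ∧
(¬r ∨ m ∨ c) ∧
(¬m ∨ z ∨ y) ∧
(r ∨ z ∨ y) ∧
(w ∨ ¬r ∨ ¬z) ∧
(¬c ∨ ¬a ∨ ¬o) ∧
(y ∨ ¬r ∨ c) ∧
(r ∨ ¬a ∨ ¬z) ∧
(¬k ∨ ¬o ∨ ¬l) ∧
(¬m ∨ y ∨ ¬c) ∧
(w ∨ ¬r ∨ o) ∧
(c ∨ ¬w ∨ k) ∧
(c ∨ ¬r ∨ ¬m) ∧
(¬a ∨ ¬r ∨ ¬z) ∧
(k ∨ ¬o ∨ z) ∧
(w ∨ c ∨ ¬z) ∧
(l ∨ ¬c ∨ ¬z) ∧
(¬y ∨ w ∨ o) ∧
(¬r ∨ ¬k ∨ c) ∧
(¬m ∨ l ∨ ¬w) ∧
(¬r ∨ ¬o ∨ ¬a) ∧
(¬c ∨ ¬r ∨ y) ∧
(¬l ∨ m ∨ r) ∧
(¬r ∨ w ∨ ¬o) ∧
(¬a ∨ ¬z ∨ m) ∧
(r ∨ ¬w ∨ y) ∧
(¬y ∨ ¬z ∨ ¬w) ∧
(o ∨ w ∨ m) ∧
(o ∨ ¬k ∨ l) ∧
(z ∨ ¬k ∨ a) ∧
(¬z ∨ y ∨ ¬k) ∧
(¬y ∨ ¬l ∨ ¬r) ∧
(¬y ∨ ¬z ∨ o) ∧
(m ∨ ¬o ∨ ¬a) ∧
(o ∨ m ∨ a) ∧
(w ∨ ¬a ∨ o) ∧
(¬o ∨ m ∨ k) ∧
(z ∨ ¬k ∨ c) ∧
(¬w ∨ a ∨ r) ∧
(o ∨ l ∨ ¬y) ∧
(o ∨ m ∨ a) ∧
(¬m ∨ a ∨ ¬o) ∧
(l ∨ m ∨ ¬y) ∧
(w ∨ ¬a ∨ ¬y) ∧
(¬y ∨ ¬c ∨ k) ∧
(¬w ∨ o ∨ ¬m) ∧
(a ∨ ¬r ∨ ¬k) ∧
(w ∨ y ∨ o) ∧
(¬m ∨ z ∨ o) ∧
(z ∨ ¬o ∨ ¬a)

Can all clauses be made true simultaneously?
No

No, the formula is not satisfiable.

No assignment of truth values to the variables can make all 60 clauses true simultaneously.

The formula is UNSAT (unsatisfiable).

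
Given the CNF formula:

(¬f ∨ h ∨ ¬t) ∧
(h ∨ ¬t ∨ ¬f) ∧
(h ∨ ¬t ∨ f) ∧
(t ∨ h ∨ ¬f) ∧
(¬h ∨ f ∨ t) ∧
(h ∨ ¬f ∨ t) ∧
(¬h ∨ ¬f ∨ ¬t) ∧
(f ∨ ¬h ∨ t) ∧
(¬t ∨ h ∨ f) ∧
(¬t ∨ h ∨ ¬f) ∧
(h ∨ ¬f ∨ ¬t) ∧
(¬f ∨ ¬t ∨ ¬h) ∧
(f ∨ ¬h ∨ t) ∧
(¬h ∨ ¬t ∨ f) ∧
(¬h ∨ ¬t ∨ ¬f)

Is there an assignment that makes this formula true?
Yes

Yes, the formula is satisfiable.

One satisfying assignment is: h=False, t=False, f=False

Verification: With this assignment, all 15 clauses evaluate to true.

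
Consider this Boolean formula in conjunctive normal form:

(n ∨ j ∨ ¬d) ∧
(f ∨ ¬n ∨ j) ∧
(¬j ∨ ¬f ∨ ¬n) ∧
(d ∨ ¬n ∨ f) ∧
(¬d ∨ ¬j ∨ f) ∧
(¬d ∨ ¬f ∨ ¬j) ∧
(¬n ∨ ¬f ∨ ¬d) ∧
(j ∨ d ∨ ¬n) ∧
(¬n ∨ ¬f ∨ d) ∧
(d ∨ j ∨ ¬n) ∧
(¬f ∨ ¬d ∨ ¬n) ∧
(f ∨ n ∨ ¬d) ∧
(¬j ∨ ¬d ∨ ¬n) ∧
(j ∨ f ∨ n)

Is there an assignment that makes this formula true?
Yes

Yes, the formula is satisfiable.

One satisfying assignment is: d=False, j=True, n=False, f=False

Verification: With this assignment, all 14 clauses evaluate to true.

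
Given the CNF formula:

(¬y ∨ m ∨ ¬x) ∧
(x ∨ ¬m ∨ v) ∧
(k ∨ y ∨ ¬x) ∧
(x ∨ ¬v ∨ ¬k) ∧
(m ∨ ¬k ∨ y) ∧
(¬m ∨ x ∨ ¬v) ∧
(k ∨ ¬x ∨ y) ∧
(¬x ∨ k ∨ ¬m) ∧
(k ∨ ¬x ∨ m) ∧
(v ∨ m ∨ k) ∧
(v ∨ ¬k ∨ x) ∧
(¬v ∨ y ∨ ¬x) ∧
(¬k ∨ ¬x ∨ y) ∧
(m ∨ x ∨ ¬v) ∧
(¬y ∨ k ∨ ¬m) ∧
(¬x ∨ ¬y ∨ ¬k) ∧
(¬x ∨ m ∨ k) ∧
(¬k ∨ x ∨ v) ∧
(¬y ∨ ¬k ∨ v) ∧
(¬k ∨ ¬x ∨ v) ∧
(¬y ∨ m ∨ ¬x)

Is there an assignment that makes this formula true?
No

No, the formula is not satisfiable.

No assignment of truth values to the variables can make all 21 clauses true simultaneously.

The formula is UNSAT (unsatisfiable).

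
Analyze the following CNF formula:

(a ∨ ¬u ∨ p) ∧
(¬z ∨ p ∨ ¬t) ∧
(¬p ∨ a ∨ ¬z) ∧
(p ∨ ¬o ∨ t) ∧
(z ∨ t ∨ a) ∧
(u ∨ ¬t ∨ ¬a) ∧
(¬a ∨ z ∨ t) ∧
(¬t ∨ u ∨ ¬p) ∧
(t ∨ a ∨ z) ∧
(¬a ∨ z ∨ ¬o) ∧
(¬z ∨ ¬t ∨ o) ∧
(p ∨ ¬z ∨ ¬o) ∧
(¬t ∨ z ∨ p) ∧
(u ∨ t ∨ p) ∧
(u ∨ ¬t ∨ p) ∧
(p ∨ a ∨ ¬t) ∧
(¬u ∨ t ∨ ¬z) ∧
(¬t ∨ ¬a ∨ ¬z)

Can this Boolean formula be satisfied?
Yes

Yes, the formula is satisfiable.

One satisfying assignment is: p=True, o=False, a=True, u=False, t=False, z=True

Verification: With this assignment, all 18 clauses evaluate to true.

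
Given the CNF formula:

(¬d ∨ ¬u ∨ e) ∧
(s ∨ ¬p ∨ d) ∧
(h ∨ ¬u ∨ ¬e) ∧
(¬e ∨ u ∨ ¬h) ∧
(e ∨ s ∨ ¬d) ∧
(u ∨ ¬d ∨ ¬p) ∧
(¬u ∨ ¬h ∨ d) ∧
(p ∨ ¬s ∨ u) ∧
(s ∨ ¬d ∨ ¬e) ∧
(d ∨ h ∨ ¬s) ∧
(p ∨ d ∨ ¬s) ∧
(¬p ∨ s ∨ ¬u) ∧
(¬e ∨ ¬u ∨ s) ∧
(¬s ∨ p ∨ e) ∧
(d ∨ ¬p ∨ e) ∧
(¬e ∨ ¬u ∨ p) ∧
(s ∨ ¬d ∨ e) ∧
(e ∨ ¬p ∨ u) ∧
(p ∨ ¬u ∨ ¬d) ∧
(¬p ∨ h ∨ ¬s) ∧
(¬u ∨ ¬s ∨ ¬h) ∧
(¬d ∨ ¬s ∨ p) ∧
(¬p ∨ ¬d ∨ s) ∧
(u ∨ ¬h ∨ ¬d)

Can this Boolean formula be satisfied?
Yes

Yes, the formula is satisfiable.

One satisfying assignment is: p=False, e=False, u=False, s=False, h=False, d=False

Verification: With this assignment, all 24 clauses evaluate to true.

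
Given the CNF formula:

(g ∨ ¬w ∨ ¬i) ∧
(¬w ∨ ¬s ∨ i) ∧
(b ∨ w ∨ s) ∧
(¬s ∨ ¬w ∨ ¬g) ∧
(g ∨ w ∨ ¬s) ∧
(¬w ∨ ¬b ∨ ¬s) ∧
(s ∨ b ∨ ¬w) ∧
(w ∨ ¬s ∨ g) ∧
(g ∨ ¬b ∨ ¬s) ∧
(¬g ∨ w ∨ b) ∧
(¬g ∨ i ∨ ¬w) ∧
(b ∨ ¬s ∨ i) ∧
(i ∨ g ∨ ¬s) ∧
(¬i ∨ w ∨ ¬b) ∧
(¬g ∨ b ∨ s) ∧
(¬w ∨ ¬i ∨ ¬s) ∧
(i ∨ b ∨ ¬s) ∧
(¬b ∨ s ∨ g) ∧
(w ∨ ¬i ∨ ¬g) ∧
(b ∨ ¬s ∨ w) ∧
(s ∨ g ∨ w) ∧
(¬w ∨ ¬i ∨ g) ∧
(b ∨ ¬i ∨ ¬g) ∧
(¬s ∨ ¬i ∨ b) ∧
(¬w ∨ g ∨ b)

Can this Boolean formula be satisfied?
Yes

Yes, the formula is satisfiable.

One satisfying assignment is: i=False, g=True, w=False, b=True, s=False

Verification: With this assignment, all 25 clauses evaluate to true.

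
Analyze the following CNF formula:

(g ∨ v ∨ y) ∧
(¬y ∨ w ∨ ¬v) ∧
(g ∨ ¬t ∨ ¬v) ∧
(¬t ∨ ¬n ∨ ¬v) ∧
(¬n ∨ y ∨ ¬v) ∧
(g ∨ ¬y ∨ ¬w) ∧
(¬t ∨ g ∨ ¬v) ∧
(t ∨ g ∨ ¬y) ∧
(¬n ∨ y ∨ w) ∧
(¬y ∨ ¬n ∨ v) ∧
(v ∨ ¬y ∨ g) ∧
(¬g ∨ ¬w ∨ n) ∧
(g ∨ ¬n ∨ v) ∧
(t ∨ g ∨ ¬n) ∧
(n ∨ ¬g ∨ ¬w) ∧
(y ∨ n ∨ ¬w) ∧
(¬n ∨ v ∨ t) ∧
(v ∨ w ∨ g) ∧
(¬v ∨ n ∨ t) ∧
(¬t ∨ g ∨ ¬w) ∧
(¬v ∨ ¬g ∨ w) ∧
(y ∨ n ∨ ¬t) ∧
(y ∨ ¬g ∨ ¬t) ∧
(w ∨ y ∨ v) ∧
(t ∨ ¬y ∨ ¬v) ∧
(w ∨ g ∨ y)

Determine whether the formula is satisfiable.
Yes

Yes, the formula is satisfiable.

One satisfying assignment is: v=False, t=False, g=True, n=False, y=True, w=False

Verification: With this assignment, all 26 clauses evaluate to true.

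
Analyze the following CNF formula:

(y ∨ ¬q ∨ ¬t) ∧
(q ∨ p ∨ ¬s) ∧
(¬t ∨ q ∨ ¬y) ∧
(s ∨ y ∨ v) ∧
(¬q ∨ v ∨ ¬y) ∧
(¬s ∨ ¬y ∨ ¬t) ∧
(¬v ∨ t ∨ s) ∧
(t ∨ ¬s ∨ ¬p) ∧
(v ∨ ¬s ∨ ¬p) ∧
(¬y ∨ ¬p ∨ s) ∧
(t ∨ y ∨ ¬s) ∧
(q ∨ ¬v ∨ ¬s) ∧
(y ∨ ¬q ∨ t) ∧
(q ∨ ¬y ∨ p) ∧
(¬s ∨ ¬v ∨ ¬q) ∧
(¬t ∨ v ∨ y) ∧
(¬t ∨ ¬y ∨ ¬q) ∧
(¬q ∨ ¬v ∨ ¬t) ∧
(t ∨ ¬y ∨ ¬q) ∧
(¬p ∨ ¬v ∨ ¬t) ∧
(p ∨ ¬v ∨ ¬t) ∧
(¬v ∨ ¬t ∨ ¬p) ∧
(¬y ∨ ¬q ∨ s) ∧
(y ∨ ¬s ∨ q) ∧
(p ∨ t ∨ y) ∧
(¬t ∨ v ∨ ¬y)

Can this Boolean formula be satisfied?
No

No, the formula is not satisfiable.

No assignment of truth values to the variables can make all 26 clauses true simultaneously.

The formula is UNSAT (unsatisfiable).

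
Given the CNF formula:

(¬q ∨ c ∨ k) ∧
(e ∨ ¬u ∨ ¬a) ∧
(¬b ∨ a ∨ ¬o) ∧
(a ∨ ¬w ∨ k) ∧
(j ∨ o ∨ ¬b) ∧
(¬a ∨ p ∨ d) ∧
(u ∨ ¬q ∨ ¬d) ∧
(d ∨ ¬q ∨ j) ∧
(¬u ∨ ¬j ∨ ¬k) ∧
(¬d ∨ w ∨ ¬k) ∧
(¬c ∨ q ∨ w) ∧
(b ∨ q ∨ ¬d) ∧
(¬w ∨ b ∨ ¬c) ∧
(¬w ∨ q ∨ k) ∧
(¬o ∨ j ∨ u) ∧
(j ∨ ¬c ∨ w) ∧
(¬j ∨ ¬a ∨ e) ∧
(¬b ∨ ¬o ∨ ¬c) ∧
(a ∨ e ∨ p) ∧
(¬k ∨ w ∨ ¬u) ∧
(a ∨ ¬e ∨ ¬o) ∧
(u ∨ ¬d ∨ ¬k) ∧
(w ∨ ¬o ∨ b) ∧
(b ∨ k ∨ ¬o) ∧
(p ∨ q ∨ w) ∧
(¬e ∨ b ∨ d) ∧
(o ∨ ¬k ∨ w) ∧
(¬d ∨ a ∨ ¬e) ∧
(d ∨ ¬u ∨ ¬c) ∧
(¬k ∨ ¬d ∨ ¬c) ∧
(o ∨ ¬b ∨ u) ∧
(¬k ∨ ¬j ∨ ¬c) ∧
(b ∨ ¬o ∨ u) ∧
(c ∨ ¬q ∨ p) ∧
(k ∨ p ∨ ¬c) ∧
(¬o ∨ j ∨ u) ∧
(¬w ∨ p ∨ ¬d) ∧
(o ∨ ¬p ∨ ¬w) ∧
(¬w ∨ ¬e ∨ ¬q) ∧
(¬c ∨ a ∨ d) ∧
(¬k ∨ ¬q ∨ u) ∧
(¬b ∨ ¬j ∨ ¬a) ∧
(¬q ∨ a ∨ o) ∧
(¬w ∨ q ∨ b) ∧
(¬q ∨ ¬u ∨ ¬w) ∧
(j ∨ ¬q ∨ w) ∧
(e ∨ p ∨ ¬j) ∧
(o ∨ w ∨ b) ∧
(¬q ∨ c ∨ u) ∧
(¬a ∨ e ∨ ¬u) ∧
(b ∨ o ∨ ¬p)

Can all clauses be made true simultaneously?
Yes

Yes, the formula is satisfiable.

One satisfying assignment is: k=False, o=True, a=True, u=True, p=True, e=True, w=False, b=True, j=False, c=False, q=False, d=False

Verification: With this assignment, all 51 clauses evaluate to true.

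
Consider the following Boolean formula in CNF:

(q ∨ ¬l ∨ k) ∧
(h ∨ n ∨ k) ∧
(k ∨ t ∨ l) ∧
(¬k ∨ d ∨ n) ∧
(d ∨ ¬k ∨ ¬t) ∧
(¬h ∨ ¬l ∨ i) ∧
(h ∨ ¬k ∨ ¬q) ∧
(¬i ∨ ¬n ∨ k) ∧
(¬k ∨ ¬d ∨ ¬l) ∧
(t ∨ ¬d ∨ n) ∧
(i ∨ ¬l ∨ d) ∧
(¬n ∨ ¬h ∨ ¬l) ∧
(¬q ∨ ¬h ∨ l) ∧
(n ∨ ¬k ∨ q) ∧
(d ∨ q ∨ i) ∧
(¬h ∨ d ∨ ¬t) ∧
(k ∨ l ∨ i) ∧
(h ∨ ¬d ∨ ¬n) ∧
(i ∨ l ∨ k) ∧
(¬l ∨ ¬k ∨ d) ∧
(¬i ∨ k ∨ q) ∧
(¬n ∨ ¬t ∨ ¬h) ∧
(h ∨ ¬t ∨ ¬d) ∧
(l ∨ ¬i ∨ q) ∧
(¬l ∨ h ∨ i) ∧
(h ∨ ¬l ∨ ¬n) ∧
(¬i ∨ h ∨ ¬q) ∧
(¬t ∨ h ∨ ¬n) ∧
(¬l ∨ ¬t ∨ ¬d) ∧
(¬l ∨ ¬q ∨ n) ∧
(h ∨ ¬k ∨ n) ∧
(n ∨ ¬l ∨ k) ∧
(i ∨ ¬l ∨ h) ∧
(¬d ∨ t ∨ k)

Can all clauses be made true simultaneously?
Yes

Yes, the formula is satisfiable.

One satisfying assignment is: l=False, d=True, t=False, n=True, k=True, q=False, h=True, i=False

Verification: With this assignment, all 34 clauses evaluate to true.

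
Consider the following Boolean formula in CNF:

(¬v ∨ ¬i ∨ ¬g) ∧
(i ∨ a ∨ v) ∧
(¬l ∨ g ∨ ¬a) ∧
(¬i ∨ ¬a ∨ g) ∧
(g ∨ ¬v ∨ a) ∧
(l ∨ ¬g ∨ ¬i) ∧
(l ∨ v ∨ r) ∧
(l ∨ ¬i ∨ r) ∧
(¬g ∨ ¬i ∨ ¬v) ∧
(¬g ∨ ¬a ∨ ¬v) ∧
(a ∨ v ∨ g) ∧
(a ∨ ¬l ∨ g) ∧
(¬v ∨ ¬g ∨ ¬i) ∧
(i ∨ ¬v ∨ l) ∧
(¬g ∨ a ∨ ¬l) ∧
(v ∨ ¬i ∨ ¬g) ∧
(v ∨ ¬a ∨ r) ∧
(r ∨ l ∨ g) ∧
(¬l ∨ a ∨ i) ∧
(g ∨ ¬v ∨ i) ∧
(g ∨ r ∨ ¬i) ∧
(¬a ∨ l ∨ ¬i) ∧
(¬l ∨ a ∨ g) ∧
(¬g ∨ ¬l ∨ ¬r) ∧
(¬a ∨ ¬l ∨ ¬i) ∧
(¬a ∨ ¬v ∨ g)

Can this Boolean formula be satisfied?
Yes

Yes, the formula is satisfiable.

One satisfying assignment is: v=False, a=True, i=False, g=False, l=False, r=True

Verification: With this assignment, all 26 clauses evaluate to true.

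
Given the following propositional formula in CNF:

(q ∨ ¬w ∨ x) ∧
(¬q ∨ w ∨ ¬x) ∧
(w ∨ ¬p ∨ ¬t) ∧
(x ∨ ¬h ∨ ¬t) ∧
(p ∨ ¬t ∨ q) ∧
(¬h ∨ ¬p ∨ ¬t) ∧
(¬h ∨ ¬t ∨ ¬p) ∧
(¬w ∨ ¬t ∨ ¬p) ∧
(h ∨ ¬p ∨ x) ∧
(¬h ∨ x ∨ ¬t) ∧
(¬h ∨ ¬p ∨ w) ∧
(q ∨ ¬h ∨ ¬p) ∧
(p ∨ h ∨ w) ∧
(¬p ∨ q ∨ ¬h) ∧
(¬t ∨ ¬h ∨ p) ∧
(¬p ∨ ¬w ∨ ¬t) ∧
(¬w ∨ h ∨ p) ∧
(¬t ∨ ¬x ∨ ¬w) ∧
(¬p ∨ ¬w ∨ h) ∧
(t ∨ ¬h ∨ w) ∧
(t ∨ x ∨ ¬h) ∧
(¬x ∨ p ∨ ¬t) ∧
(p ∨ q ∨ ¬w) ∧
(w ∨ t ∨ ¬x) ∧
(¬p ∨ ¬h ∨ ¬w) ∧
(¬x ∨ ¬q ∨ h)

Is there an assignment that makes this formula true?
Yes

Yes, the formula is satisfiable.

One satisfying assignment is: p=False, q=True, x=True, h=True, t=False, w=True

Verification: With this assignment, all 26 clauses evaluate to true.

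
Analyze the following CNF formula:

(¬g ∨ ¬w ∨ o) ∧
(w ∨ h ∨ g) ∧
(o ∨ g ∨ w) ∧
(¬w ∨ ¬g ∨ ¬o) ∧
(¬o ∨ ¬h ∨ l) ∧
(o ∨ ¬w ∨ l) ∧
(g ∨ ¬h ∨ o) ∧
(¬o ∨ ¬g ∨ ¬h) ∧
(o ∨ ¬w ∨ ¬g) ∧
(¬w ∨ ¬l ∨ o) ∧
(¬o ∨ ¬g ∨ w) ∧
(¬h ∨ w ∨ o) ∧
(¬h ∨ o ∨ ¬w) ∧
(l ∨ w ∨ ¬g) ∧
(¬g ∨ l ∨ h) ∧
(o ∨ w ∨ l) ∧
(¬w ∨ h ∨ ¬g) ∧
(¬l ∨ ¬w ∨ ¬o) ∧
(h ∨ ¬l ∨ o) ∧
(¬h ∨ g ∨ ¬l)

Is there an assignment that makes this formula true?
Yes

Yes, the formula is satisfiable.

One satisfying assignment is: o=True, l=False, g=False, w=True, h=False

Verification: With this assignment, all 20 clauses evaluate to true.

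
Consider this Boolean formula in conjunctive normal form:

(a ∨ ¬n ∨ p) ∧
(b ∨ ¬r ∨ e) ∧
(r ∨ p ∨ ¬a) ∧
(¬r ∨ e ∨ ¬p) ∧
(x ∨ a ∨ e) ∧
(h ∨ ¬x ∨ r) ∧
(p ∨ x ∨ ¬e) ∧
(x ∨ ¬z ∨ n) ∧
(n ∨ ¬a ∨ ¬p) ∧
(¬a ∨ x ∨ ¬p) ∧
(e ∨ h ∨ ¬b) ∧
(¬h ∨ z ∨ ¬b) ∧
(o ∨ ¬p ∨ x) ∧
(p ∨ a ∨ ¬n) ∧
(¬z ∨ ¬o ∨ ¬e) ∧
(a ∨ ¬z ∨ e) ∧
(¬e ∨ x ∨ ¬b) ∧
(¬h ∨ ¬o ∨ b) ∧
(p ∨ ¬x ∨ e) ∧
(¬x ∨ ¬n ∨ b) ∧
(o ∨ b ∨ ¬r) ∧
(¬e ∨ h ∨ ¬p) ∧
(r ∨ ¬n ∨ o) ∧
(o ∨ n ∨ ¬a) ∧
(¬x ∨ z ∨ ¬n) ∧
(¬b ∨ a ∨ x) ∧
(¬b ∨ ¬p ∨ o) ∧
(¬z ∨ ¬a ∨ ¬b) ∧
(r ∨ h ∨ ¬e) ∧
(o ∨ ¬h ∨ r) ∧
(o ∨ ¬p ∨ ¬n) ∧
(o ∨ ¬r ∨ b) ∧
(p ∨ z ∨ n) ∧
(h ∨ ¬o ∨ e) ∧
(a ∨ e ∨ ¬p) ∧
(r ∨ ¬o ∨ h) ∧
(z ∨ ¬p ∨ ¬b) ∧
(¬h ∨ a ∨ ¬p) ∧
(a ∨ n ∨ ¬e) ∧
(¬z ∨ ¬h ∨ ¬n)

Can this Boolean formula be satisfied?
No

No, the formula is not satisfiable.

No assignment of truth values to the variables can make all 40 clauses true simultaneously.

The formula is UNSAT (unsatisfiable).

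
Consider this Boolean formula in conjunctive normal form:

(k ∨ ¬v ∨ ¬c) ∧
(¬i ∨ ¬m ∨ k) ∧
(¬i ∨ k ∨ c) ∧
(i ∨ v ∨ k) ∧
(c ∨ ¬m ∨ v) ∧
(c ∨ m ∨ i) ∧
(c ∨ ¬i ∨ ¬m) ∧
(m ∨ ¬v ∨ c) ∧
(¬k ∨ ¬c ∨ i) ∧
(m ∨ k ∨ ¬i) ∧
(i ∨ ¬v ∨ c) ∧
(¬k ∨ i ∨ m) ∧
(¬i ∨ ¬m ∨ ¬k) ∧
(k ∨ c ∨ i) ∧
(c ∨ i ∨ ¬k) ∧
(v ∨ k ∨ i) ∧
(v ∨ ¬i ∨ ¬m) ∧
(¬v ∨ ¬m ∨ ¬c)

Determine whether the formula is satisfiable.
Yes

Yes, the formula is satisfiable.

One satisfying assignment is: v=False, i=True, k=True, m=False, c=False

Verification: With this assignment, all 18 clauses evaluate to true.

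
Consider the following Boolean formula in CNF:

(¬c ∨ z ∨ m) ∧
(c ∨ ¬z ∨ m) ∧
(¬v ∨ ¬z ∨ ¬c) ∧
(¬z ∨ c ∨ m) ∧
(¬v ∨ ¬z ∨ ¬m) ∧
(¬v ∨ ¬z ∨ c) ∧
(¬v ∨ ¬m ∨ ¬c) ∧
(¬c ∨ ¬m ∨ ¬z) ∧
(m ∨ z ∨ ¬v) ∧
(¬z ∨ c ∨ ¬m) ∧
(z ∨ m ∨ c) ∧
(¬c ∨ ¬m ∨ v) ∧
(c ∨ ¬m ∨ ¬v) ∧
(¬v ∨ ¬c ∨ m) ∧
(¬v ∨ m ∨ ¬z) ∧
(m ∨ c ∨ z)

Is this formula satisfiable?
Yes

Yes, the formula is satisfiable.

One satisfying assignment is: z=False, v=False, c=False, m=True

Verification: With this assignment, all 16 clauses evaluate to true.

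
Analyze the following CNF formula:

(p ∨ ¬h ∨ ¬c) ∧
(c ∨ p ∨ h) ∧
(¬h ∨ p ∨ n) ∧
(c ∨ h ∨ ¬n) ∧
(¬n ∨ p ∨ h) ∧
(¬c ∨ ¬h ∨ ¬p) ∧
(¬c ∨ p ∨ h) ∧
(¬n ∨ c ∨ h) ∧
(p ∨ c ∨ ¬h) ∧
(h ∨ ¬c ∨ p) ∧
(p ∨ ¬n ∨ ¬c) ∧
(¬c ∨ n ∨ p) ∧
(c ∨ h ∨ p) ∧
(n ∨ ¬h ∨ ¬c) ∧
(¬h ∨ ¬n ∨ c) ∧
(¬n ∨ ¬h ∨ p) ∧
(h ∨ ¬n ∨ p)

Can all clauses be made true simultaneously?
Yes

Yes, the formula is satisfiable.

One satisfying assignment is: n=False, p=True, c=False, h=False

Verification: With this assignment, all 17 clauses evaluate to true.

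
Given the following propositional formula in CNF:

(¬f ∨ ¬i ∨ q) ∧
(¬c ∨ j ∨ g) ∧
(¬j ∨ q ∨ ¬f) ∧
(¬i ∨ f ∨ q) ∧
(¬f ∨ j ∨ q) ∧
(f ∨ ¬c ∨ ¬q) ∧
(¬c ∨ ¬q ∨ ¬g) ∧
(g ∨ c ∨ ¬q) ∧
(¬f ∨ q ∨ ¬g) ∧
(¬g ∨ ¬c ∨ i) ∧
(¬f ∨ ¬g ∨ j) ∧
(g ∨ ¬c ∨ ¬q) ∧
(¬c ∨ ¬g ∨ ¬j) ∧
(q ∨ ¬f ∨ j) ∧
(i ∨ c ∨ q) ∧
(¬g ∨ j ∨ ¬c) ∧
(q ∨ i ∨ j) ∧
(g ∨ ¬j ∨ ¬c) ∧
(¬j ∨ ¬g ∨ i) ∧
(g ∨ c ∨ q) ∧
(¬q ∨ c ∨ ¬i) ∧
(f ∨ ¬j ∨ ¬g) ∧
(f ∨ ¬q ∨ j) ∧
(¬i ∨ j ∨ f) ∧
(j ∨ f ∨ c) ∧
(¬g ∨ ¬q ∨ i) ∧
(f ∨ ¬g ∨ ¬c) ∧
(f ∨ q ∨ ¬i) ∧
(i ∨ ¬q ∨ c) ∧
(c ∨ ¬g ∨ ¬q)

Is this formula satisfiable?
No

No, the formula is not satisfiable.

No assignment of truth values to the variables can make all 30 clauses true simultaneously.

The formula is UNSAT (unsatisfiable).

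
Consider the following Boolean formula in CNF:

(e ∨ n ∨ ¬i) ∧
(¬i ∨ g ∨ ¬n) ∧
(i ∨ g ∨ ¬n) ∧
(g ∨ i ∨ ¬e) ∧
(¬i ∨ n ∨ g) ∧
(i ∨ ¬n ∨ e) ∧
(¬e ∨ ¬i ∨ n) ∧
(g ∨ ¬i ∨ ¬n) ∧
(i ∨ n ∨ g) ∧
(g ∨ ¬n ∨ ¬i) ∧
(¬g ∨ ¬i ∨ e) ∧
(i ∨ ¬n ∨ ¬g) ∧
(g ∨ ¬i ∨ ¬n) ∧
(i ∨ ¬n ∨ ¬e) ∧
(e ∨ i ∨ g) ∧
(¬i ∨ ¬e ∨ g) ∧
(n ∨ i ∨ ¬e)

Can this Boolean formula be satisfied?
Yes

Yes, the formula is satisfiable.

One satisfying assignment is: g=True, n=True, e=True, i=True

Verification: With this assignment, all 17 clauses evaluate to true.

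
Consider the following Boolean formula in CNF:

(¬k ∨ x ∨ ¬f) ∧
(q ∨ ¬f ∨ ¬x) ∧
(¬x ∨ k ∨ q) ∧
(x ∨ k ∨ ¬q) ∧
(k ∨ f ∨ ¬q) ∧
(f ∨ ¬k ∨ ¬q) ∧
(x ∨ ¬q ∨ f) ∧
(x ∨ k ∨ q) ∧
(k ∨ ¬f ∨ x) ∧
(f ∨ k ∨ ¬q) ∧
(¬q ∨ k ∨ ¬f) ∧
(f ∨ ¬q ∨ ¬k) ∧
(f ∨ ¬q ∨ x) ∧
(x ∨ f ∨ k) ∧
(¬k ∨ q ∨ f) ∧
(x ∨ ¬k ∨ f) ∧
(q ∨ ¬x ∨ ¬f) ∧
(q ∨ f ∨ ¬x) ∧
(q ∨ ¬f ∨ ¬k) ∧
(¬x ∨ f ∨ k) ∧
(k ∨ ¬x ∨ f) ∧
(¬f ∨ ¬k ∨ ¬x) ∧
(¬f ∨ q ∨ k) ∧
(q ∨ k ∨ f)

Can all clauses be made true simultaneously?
No

No, the formula is not satisfiable.

No assignment of truth values to the variables can make all 24 clauses true simultaneously.

The formula is UNSAT (unsatisfiable).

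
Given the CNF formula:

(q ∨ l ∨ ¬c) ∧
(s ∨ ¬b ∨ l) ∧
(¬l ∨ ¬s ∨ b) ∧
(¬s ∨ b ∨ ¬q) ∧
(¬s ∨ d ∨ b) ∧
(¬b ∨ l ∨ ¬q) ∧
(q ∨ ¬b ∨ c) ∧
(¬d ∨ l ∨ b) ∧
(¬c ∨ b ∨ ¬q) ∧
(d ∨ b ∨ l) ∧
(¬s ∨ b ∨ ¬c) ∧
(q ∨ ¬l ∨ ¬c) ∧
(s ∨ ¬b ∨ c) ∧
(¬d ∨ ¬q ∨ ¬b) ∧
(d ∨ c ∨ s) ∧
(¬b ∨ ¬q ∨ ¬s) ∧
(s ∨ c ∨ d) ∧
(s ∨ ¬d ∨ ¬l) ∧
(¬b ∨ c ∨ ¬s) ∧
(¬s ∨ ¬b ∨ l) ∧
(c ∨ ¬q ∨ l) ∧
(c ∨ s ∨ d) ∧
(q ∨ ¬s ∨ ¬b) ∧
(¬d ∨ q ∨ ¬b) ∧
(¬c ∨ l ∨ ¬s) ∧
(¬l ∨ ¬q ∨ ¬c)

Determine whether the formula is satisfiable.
No

No, the formula is not satisfiable.

No assignment of truth values to the variables can make all 26 clauses true simultaneously.

The formula is UNSAT (unsatisfiable).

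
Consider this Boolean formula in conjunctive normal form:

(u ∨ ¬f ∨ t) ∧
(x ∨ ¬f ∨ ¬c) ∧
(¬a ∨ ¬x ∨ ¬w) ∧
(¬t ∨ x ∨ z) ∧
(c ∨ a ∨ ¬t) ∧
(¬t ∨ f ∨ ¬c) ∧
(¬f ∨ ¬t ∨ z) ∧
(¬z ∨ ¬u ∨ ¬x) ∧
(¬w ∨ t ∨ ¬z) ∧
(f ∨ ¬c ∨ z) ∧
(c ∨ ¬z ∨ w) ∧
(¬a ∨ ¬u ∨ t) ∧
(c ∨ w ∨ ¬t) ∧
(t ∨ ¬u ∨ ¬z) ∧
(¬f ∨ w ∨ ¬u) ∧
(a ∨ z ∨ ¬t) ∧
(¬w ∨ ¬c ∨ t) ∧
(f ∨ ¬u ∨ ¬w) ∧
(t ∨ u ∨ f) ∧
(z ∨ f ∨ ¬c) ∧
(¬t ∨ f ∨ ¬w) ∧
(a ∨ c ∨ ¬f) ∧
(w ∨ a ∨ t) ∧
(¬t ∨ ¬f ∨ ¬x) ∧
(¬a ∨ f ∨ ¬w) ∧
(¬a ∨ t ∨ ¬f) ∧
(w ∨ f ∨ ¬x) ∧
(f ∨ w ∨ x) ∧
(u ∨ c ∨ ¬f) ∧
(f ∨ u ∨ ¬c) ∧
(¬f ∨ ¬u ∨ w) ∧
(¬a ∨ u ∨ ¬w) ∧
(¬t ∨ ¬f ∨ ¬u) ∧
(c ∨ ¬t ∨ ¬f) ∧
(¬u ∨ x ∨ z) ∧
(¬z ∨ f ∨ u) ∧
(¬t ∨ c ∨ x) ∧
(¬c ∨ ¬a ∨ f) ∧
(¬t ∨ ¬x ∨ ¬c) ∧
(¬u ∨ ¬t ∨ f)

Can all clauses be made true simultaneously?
No

No, the formula is not satisfiable.

No assignment of truth values to the variables can make all 40 clauses true simultaneously.

The formula is UNSAT (unsatisfiable).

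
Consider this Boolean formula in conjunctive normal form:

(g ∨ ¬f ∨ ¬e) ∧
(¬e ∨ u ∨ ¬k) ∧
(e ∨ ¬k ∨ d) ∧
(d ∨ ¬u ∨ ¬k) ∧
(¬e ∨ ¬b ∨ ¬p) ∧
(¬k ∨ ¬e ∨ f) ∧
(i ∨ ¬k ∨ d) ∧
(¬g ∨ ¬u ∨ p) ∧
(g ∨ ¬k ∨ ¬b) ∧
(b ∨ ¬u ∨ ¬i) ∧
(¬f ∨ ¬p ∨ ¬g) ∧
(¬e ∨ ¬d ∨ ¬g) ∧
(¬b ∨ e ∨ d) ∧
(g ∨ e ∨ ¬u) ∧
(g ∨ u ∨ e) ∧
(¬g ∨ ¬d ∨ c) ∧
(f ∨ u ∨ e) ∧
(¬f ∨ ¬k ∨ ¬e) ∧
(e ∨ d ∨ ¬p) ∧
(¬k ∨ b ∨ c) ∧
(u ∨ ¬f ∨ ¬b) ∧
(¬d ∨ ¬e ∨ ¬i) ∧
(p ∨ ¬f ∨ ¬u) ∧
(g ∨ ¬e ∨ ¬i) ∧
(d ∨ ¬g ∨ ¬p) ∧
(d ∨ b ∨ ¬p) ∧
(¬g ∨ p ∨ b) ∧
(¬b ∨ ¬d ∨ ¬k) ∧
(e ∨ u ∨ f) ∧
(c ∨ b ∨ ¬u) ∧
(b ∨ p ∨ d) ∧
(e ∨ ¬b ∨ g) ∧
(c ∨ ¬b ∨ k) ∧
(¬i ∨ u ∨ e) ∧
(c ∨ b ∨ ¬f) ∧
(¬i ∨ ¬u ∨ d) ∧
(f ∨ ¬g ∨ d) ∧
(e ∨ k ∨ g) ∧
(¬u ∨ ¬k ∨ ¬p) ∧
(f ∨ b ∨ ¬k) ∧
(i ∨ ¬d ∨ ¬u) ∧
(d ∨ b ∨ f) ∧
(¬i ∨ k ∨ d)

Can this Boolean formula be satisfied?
Yes

Yes, the formula is satisfiable.

One satisfying assignment is: b=False, e=True, p=False, k=False, u=False, c=False, i=False, d=True, f=False, g=False

Verification: With this assignment, all 43 clauses evaluate to true.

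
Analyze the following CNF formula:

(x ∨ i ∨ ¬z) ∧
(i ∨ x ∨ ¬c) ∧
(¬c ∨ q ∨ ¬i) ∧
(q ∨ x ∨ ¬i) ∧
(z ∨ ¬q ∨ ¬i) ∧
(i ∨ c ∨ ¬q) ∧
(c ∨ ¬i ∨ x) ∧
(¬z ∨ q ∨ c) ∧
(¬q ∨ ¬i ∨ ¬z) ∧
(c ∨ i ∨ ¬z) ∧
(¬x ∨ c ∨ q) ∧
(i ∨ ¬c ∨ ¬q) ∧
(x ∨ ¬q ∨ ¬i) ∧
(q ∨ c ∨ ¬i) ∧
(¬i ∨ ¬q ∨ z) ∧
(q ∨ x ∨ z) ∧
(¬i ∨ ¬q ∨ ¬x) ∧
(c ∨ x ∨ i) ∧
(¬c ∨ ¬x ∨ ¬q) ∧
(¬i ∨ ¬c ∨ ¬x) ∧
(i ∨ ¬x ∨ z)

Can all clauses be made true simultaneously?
Yes

Yes, the formula is satisfiable.

One satisfying assignment is: z=True, x=True, q=False, i=False, c=True

Verification: With this assignment, all 21 clauses evaluate to true.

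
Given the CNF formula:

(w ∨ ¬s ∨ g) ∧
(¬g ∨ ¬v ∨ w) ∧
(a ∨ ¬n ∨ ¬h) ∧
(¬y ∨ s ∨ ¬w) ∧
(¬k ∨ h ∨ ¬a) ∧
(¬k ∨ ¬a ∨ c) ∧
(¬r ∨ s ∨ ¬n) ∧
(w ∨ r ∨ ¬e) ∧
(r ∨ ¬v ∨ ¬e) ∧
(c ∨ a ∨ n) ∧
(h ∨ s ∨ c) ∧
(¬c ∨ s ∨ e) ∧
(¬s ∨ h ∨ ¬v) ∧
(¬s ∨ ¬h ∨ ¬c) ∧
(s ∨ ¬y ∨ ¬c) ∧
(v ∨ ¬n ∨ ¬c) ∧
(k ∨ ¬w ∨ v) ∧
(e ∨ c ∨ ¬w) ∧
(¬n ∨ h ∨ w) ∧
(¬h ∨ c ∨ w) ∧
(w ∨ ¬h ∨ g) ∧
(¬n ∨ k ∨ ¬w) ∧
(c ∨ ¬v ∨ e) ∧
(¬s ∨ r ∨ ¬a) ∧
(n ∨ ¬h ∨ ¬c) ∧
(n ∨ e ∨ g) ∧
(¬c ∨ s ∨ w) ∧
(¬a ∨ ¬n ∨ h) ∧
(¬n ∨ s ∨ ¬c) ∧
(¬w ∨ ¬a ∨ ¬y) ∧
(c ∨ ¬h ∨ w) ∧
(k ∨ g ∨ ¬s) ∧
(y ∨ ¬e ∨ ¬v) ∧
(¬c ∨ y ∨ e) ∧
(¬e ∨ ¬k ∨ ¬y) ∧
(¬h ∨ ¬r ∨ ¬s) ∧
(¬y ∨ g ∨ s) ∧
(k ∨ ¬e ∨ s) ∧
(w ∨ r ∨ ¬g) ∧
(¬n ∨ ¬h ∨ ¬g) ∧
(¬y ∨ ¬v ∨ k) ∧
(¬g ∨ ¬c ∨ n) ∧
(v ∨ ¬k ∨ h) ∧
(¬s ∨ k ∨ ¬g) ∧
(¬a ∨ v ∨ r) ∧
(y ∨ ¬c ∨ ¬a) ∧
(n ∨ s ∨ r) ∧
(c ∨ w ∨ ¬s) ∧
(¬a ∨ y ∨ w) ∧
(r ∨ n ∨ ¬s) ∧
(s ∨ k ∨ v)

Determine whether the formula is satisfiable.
No

No, the formula is not satisfiable.

No assignment of truth values to the variables can make all 51 clauses true simultaneously.

The formula is UNSAT (unsatisfiable).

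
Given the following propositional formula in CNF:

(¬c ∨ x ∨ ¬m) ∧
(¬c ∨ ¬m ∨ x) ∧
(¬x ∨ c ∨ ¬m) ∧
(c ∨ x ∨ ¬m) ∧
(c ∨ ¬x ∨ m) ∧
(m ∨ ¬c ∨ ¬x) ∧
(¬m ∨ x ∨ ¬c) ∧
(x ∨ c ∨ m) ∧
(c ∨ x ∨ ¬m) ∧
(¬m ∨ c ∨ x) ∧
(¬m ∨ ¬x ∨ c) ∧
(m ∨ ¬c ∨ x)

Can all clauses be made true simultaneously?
Yes

Yes, the formula is satisfiable.

One satisfying assignment is: c=True, x=True, m=True

Verification: With this assignment, all 12 clauses evaluate to true.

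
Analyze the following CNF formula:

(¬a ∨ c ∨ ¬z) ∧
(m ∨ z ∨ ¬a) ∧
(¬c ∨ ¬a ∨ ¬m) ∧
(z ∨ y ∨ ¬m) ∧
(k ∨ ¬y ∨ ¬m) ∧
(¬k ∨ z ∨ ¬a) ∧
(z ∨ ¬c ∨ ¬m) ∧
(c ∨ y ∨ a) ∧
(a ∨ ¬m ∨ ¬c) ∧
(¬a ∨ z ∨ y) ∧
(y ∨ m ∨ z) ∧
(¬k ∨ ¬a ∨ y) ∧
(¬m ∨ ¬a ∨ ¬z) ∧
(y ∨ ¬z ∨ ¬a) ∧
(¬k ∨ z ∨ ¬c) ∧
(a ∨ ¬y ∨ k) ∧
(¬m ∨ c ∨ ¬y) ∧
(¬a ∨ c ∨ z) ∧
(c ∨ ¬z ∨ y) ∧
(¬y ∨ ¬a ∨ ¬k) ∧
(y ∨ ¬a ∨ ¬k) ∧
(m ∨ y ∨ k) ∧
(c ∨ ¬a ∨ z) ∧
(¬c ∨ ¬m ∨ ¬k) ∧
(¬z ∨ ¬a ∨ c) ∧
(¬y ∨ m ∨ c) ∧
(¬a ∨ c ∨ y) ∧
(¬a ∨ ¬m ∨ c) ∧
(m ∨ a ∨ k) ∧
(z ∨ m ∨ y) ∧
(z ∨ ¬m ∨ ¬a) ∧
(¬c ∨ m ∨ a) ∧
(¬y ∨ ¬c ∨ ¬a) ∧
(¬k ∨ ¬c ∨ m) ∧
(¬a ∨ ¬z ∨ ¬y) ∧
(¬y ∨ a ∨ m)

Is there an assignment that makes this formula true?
No

No, the formula is not satisfiable.

No assignment of truth values to the variables can make all 36 clauses true simultaneously.

The formula is UNSAT (unsatisfiable).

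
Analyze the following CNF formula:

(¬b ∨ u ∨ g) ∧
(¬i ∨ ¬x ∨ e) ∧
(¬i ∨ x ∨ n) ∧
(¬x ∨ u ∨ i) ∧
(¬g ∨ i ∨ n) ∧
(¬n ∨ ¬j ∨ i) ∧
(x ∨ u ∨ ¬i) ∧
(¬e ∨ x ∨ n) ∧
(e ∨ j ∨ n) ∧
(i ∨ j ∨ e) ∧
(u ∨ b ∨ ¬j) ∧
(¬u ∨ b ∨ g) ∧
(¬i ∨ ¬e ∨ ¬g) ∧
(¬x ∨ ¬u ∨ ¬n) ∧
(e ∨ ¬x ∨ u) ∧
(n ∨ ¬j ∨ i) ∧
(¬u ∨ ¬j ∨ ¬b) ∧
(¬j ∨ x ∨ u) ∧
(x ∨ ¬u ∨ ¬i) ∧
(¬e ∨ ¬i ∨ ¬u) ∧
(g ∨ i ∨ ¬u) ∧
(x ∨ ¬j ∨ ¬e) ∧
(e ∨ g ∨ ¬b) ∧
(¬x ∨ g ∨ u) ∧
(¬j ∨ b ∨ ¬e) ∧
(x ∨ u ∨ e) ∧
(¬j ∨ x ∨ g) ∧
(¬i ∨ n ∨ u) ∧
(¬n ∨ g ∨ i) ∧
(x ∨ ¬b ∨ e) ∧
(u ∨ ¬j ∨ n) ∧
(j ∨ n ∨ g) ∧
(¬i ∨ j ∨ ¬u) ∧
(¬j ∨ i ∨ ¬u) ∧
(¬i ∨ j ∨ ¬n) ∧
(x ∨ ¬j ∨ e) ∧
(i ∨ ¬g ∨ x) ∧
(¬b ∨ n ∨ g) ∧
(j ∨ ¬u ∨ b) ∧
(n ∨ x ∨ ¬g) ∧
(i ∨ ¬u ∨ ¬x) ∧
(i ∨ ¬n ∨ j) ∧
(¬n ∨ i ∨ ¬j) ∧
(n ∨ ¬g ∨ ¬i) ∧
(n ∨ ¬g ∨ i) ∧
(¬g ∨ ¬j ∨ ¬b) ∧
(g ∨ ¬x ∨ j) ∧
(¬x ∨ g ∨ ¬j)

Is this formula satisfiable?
No

No, the formula is not satisfiable.

No assignment of truth values to the variables can make all 48 clauses true simultaneously.

The formula is UNSAT (unsatisfiable).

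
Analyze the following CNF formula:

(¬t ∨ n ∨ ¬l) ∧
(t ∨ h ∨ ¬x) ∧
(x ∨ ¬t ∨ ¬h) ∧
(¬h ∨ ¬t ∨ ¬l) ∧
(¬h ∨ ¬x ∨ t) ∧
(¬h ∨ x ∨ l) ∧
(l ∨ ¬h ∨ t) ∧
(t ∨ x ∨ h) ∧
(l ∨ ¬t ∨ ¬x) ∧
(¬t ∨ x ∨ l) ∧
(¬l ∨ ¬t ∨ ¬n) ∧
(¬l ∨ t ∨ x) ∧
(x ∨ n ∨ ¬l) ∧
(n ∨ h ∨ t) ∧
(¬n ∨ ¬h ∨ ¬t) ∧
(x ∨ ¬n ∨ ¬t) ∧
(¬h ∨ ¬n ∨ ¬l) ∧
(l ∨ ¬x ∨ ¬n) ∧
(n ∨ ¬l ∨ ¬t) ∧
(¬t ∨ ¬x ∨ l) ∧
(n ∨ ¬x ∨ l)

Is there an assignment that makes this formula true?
No

No, the formula is not satisfiable.

No assignment of truth values to the variables can make all 21 clauses true simultaneously.

The formula is UNSAT (unsatisfiable).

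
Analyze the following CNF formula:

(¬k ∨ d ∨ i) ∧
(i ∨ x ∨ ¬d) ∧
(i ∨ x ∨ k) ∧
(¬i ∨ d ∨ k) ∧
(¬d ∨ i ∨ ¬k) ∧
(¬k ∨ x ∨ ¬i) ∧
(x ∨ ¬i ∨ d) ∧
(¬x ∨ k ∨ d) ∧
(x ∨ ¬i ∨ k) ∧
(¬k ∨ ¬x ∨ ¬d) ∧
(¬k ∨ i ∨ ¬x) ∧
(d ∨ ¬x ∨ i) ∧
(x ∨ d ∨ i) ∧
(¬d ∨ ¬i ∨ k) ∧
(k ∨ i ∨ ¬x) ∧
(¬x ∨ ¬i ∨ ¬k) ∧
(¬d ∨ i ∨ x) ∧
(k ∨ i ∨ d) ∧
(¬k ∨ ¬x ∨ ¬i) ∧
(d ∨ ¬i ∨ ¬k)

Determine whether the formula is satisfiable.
No

No, the formula is not satisfiable.

No assignment of truth values to the variables can make all 20 clauses true simultaneously.

The formula is UNSAT (unsatisfiable).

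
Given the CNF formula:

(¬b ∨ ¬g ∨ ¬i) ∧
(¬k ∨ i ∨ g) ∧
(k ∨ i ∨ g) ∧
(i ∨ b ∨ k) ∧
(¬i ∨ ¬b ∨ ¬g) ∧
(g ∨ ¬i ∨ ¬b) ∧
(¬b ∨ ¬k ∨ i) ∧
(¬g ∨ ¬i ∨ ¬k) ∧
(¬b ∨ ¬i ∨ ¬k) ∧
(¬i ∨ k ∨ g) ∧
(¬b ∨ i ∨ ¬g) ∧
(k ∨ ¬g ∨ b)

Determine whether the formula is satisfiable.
Yes

Yes, the formula is satisfiable.

One satisfying assignment is: k=True, b=False, i=False, g=True

Verification: With this assignment, all 12 clauses evaluate to true.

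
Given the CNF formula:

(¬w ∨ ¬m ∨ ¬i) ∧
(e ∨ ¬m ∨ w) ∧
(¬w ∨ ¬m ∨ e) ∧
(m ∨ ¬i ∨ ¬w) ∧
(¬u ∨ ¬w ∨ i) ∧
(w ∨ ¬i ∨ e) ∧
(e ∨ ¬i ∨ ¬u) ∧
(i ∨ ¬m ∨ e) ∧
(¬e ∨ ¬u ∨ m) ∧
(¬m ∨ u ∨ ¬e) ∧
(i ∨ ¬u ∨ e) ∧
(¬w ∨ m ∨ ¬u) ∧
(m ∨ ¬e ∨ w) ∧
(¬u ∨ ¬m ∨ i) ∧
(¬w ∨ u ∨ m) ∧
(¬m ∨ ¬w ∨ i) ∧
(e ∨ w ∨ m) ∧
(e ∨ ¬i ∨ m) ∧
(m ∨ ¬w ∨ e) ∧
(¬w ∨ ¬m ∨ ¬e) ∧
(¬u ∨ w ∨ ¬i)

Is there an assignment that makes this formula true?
No

No, the formula is not satisfiable.

No assignment of truth values to the variables can make all 21 clauses true simultaneously.

The formula is UNSAT (unsatisfiable).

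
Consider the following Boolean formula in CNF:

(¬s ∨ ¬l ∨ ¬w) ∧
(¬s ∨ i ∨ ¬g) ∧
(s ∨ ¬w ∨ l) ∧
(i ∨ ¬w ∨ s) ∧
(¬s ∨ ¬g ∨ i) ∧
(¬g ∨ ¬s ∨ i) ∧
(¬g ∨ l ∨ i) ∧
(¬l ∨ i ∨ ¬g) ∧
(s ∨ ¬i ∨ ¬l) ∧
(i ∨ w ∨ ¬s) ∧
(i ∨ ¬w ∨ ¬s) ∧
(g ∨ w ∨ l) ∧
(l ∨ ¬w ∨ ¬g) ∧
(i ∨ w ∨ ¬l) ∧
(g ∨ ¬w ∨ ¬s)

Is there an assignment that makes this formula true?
Yes

Yes, the formula is satisfiable.

One satisfying assignment is: s=False, w=False, g=True, i=True, l=False

Verification: With this assignment, all 15 clauses evaluate to true.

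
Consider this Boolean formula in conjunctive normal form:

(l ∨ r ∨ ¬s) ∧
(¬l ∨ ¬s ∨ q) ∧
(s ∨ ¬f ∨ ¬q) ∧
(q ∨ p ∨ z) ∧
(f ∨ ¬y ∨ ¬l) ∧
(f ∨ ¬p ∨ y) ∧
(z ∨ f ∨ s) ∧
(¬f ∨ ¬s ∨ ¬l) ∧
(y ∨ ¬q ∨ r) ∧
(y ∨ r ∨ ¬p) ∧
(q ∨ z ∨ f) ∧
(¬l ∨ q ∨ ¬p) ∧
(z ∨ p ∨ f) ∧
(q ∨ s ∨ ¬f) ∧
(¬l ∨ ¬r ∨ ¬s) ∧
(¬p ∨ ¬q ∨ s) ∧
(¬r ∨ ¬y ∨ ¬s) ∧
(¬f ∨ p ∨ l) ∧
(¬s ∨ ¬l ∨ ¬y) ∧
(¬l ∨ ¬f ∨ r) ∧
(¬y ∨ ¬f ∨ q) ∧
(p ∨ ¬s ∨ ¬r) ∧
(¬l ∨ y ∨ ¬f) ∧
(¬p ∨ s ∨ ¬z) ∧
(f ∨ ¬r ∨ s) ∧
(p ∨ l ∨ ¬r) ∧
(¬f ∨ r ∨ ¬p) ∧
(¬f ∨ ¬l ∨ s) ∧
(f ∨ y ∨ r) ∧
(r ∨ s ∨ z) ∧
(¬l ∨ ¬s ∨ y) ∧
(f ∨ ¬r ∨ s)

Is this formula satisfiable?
Yes

Yes, the formula is satisfiable.

One satisfying assignment is: f=True, y=False, q=False, p=True, s=True, z=False, r=True, l=False

Verification: With this assignment, all 32 clauses evaluate to true.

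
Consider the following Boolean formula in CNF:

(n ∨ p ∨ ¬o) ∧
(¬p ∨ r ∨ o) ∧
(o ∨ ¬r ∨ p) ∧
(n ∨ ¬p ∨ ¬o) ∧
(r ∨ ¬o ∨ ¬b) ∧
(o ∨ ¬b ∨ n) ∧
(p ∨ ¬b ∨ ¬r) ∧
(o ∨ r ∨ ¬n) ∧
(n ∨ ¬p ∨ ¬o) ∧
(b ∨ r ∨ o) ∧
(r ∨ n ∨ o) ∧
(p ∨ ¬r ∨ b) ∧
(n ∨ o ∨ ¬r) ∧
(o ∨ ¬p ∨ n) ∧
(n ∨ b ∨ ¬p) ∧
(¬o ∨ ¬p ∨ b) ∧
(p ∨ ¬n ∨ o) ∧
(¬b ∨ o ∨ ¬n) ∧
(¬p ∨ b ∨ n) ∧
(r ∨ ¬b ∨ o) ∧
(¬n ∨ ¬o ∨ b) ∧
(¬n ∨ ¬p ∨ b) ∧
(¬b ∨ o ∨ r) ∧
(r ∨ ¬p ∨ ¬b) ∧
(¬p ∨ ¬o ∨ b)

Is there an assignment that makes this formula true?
Yes

Yes, the formula is satisfiable.

One satisfying assignment is: r=True, n=True, p=True, o=True, b=True

Verification: With this assignment, all 25 clauses evaluate to true.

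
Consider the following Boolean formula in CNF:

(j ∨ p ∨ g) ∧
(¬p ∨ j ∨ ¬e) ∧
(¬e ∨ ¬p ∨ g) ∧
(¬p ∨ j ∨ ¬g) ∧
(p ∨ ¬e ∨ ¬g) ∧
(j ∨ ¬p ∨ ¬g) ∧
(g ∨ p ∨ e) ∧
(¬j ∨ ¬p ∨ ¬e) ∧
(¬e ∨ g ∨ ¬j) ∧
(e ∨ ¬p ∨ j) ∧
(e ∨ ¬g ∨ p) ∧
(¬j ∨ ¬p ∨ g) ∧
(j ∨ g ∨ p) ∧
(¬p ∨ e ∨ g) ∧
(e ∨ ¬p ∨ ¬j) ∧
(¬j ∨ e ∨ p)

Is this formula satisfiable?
No

No, the formula is not satisfiable.

No assignment of truth values to the variables can make all 16 clauses true simultaneously.

The formula is UNSAT (unsatisfiable).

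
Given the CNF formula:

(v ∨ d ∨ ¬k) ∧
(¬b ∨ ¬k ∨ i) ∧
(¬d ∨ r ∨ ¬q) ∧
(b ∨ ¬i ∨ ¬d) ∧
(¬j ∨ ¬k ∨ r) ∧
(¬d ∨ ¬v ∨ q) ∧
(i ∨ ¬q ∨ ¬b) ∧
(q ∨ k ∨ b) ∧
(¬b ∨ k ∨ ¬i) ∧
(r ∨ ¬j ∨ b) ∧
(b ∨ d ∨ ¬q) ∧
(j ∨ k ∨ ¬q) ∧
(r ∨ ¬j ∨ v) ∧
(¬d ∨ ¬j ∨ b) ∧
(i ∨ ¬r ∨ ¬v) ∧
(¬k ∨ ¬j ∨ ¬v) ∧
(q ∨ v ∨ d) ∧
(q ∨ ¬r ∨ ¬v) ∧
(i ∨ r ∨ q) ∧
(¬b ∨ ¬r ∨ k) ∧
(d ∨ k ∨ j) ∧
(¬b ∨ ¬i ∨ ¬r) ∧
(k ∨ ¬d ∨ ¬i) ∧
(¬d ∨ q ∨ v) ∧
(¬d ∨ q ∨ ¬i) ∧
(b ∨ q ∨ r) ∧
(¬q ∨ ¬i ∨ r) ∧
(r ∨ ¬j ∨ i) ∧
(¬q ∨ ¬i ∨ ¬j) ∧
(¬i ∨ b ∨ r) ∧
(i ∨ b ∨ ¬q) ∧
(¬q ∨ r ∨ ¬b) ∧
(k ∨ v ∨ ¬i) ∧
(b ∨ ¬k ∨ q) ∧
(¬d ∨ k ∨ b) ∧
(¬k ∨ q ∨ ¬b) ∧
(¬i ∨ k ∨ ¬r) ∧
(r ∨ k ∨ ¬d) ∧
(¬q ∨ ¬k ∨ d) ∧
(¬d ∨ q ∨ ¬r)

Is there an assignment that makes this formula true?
No

No, the formula is not satisfiable.

No assignment of truth values to the variables can make all 40 clauses true simultaneously.

The formula is UNSAT (unsatisfiable).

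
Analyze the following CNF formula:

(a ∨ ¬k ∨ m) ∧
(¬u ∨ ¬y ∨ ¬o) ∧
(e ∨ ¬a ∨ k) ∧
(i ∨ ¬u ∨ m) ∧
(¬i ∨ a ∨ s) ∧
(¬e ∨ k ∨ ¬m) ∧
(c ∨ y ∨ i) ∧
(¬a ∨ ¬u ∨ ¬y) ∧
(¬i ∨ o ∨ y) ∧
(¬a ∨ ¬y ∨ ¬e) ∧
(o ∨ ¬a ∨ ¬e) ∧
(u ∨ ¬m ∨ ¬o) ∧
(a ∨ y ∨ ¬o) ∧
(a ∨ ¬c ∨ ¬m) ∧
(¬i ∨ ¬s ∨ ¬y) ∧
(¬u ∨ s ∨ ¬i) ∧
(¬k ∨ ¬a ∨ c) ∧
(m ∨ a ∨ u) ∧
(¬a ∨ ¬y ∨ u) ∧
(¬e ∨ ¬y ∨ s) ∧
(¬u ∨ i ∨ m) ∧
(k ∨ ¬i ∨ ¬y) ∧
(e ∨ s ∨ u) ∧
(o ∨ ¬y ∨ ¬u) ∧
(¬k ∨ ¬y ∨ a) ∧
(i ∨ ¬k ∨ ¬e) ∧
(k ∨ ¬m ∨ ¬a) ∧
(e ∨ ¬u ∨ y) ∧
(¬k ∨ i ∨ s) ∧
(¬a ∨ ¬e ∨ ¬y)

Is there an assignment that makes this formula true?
Yes

Yes, the formula is satisfiable.

One satisfying assignment is: k=False, a=False, s=True, u=False, o=False, c=False, i=False, y=True, m=True, e=False

Verification: With this assignment, all 30 clauses evaluate to true.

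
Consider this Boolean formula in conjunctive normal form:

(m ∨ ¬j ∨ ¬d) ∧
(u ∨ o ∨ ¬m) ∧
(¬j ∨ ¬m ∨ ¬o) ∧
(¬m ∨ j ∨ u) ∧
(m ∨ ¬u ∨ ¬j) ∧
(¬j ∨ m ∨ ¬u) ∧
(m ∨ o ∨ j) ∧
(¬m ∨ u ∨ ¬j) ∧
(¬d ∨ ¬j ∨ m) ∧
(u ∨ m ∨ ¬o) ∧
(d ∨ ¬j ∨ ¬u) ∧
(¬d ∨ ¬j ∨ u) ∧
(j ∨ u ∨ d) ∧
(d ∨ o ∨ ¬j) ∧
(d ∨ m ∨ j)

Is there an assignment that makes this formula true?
Yes

Yes, the formula is satisfiable.

One satisfying assignment is: o=True, d=True, m=False, j=False, u=True

Verification: With this assignment, all 15 clauses evaluate to true.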